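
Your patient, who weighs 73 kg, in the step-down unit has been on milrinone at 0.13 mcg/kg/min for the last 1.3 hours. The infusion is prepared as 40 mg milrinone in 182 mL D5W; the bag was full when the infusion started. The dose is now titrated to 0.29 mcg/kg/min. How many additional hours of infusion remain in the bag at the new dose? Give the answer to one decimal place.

30.9 hours

Initial rate:
Dose = 0.13 mcg/kg/min × 73 kg = 9.49 mcg/min
9.49 mcg/min × 60 min/hr = 569.4 mcg/hr
Concentration = 40 mg ÷ 182 mL = 0.2197802 mg/mL = 219.7802 mcg/mL
Rate = 569.4 mcg/hr ÷ 219.7802 mcg/mL = 2.59077 mL/hr
Volume infused so far = 2.59077 mL/hr × 1.3 hr = 3.368001 mL
Volume remaining = 182 − 3.368001 = 178.632 mL
New rate:
Dose = 0.29 mcg/kg/min × 73 kg = 21.17 mcg/min
21.17 mcg/min × 60 min/hr = 1270.2 mcg/hr
Rate = 1270.2 mcg/hr ÷ 219.7802 mcg/mL = 5.77941 mL/hr
Time remaining = 178.632 mL ÷ 5.77941 mL/hr = 30.90835 hr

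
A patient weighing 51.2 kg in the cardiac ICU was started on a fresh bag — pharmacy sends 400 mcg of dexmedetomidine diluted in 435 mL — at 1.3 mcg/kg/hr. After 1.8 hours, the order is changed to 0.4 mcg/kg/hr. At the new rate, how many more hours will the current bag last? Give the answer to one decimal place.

13.7 hours

Initial rate:
Dose = 1.3 mcg/kg/hr × 51.2 kg = 66.56 mcg/hr
Concentration = 400 mcg ÷ 435 mL = 0.9195402 mcg/mL
Rate = 66.56 mcg/hr ÷ 0.9195402 mcg/mL = 72.384 mL/hr
Volume infused so far = 72.384 mL/hr × 1.8 hr = 130.2912 mL
Volume remaining = 435 − 130.2912 = 304.7088 mL
New rate:
Dose = 0.4 mcg/kg/hr × 51.2 kg = 20.48 mcg/hr
Rate = 20.48 mcg/hr ÷ 0.9195402 mcg/mL = 22.272 mL/hr
Time remaining = 304.7088 mL ÷ 22.272 mL/hr = 13.68125 hr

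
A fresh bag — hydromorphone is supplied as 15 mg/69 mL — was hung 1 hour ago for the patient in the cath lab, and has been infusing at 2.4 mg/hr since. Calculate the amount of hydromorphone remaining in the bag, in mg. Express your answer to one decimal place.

Concentration = 15 mg ÷ 69 mL = 0.2173913 mg/mL
Rate = 2.4 mg/hr ÷ 0.2173913 mg/mL = 11.04 mL/hr
Volume infused = 11.04 mL/hr × 1 hr = 11.04 mL
Volume remaining = 69 − 11.04 = 57.96 mL
Drug remaining = 57.96 mL × 0.2173913 mg/mL = 12.6 mg

12.6 mg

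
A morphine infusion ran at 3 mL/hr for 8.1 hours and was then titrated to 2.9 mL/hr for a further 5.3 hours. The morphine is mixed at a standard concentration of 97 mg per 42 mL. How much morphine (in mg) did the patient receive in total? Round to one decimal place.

91.6 mg

Concentration = 97 mg ÷ 42 mL = 2.309524 mg/mL
Stage 1: 3 mL/hr × 8.1 hr = 24.3 mL → 24.3 mL × 2.309524 mg/mL = 56.12143 mg
Stage 2: 2.9 mL/hr × 5.3 hr = 15.37 mL → 15.37 mL × 2.309524 mg/mL = 35.49738 mg
Total = 56.12143 + 35.49738 = 91.61881 mg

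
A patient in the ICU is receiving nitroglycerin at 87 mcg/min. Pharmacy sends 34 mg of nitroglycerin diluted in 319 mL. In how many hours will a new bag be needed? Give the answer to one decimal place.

87 mcg/min × 60 min/hr = 5220 mcg/hr
Concentration = 34 mg ÷ 319 mL = 0.1065831 mg/mL = 106.5831 mcg/mL
Rate = 5220 mcg/hr ÷ 106.5831 mcg/mL = 48.97588 mL/hr
Duration = 319 mL ÷ 48.97588 mL/hr = 6.51341 hr

6.5 hours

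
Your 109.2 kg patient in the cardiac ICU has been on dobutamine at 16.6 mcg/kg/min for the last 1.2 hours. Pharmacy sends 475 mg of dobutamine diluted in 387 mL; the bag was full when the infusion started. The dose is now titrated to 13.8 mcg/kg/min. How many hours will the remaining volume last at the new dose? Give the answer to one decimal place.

3.8 hours

Initial rate:
Dose = 16.6 mcg/kg/min × 109.2 kg = 1812.72 mcg/min
1812.72 mcg/min × 60 min/hr = 108763.2 mcg/hr
Concentration = 475 mg ÷ 387 mL = 1.22739 mg/mL = 1227.39 mcg/mL
Rate = 108763.2 mcg/hr ÷ 1227.39 mcg/mL = 88.61339 mL/hr
Volume infused so far = 88.61339 mL/hr × 1.2 hr = 106.3361 mL
Volume remaining = 387 − 106.3361 = 280.6639 mL
New rate:
Dose = 13.8 mcg/kg/min × 109.2 kg = 1506.96 mcg/min
1506.96 mcg/min × 60 min/hr = 90417.6 mcg/hr
Rate = 90417.6 mcg/hr ÷ 1227.39 mcg/mL = 73.66655 mL/hr
Time remaining = 280.6639 mL ÷ 73.66655 mL/hr = 3.809924 hr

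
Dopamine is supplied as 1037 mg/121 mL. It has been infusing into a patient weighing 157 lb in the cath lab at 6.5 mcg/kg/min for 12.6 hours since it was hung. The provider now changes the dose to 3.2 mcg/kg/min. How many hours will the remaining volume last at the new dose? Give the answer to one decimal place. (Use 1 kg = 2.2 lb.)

Initial rate:
Weight = 157 lb ÷ 2.2 lb/kg = 71.36364 kg
Dose = 6.5 mcg/kg/min × 71.36364 kg = 463.8636 mcg/min
463.8636 mcg/min × 60 min/hr = 27831.82 mcg/hr
Concentration = 1037 mg ÷ 121 mL = 8.570248 mg/mL = 8570.248 mcg/mL
Rate = 27831.82 mcg/hr ÷ 8570.248 mcg/mL = 3.247493 mL/hr
Volume infused so far = 3.247493 mL/hr × 12.6 hr = 40.91841 mL
Volume remaining = 121 − 40.91841 = 80.08159 mL
New rate:
Dose = 3.2 mcg/kg/min × 71.36364 kg = 228.3636 mcg/min
228.3636 mcg/min × 60 min/hr = 13701.82 mcg/hr
Rate = 13701.82 mcg/hr ÷ 8570.248 mcg/mL = 1.598766 mL/hr
Time remaining = 80.08159 mL ÷ 1.598766 mL/hr = 50.08964 hr

50.1 hours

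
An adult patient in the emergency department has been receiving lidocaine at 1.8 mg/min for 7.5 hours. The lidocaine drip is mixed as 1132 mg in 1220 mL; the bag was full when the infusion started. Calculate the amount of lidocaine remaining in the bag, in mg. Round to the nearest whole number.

322 mg

1.8 mg/min × 60 min/hr = 108 mg/hr
Concentration = 1132 mg ÷ 1220 mL = 0.9278689 mg/mL
Rate = 108 mg/hr ÷ 0.9278689 mg/mL = 116.3958 mL/hr
Volume infused = 116.3958 mL/hr × 7.5 hr = 872.9682 mL
Volume remaining = 1220 − 872.9682 = 347.0318 mL
Drug remaining = 347.0318 mL × 0.9278689 mg/mL = 322 mg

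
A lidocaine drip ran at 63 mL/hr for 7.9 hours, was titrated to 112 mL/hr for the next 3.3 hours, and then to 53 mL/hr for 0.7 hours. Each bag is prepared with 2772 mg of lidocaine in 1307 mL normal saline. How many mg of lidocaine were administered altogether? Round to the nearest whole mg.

1918 mg

Concentration = 2772 mg ÷ 1307 mL = 2.120888 mg/mL
Stage 1: 63 mL/hr × 7.9 hr = 497.7 mL → 497.7 mL × 2.120888 mg/mL = 1055.566 mg
Stage 2: 112 mL/hr × 3.3 hr = 369.6 mL → 369.6 mL × 2.120888 mg/mL = 783.88 mg
Stage 3: 53 mL/hr × 0.7 hr = 37.1 mL → 37.1 mL × 2.120888 mg/mL = 78.68493 mg
Total = 1055.566 + 783.88 + 78.68493 = 1918.131 mg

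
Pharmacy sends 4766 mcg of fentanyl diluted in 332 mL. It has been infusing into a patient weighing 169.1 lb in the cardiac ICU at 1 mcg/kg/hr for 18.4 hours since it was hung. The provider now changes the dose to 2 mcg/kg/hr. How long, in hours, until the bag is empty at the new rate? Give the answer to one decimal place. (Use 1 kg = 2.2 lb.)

Initial rate:
Weight = 169.1 lb ÷ 2.2 lb/kg = 76.86364 kg
Dose = 1 mcg/kg/hr × 76.86364 kg = 76.86364 mcg/hr
Concentration = 4766 mcg ÷ 332 mL = 14.35542 mcg/mL
Rate = 76.86364 mcg/hr ÷ 14.35542 mcg/mL = 5.354328 mL/hr
Volume infused so far = 5.354328 mL/hr × 18.4 hr = 98.51964 mL
Volume remaining = 332 − 98.51964 = 233.4804 mL
New rate:
Dose = 2 mcg/kg/hr × 76.86364 kg = 153.7273 mcg/hr
Rate = 153.7273 mcg/hr ÷ 14.35542 mcg/mL = 10.70866 mL/hr
Time remaining = 233.4804 mL ÷ 10.70866 mL/hr = 21.80296 hr

21.8 hours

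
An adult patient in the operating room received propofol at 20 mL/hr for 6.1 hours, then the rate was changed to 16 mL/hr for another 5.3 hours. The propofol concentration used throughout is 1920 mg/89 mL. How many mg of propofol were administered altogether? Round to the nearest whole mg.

Concentration = 1920 mg ÷ 89 mL = 21.57303 mg/mL
Stage 1: 20 mL/hr × 6.1 hr = 122 mL → 122 mL × 21.57303 mg/mL = 2631.91 mg
Stage 2: 16 mL/hr × 5.3 hr = 84.8 mL → 84.8 mL × 21.57303 mg/mL = 1829.393 mg
Total = 2631.91 + 1829.393 = 4461.303 mg

4461 mg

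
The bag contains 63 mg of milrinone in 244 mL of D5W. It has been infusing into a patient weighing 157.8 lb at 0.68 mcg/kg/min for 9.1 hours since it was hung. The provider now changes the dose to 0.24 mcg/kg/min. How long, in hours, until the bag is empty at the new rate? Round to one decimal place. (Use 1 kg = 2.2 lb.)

Initial rate:
Weight = 157.8 lb ÷ 2.2 lb/kg = 71.72727 kg
Dose = 0.68 mcg/kg/min × 71.72727 kg = 48.77455 mcg/min
48.77455 mcg/min × 60 min/hr = 2926.473 mcg/hr
Concentration = 63 mg ÷ 244 mL = 0.2581967 mg/mL = 258.1967 mcg/mL
Rate = 2926.473 mcg/hr ÷ 258.1967 mcg/mL = 11.33428 mL/hr
Volume infused so far = 11.33428 mL/hr × 9.1 hr = 103.1419 mL
Volume remaining = 244 − 103.1419 = 140.8581 mL
New rate:
Dose = 0.24 mcg/kg/min × 71.72727 kg = 17.21455 mcg/min
17.21455 mcg/min × 60 min/hr = 1032.873 mcg/hr
Rate = 1032.873 mcg/hr ÷ 258.1967 mcg/mL = 4.000332 mL/hr
Time remaining = 140.8581 mL ÷ 4.000332 mL/hr = 35.2116 hr

35.2 hours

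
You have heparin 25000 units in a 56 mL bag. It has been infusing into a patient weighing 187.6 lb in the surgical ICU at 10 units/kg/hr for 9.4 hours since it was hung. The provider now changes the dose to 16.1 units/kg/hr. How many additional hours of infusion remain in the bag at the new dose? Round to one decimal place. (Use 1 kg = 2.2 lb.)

Initial rate:
Weight = 187.6 lb ÷ 2.2 lb/kg = 85.27273 kg
Dose = 10 units/kg/hr × 85.27273 kg = 852.7273 units/hr
Concentration = 25000 units ÷ 56 mL = 446.4286 units/mL
Rate = 852.7273 units/hr ÷ 446.4286 units/mL = 1.910109 mL/hr
Volume infused so far = 1.910109 mL/hr × 9.4 hr = 17.95503 mL
Volume remaining = 56 − 17.95503 = 38.04497 mL
New rate:
Dose = 16.1 units/kg/hr × 85.27273 kg = 1372.891 units/hr
Rate = 1372.891 units/hr ÷ 446.4286 units/mL = 3.075276 mL/hr
Time remaining = 38.04497 mL ÷ 3.075276 mL/hr = 12.37124 hr

12.4 hours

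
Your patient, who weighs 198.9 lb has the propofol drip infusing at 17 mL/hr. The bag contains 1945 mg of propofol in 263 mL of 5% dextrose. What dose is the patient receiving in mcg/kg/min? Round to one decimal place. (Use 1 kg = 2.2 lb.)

Weight = 198.9 lb ÷ 2.2 lb/kg = 90.40909 kg
Concentration = 1945 mg ÷ 263 mL = 7.395437 mg/mL = 7395.437 mcg/mL
Drug rate = 17 mL/hr × 7395.437 mcg/mL = 125722.4 mcg/hr
125722.4 mcg/hr ÷ 60 min/hr = 2095.374 mcg/min
2095.374 mcg/min ÷ 90.40909 kg = 23.17658 mcg/kg/min

23.2 mcg/kg/min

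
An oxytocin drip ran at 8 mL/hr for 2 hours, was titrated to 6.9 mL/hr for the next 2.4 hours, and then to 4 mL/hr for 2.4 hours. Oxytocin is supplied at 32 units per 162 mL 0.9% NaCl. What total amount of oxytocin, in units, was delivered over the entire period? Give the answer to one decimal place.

8.3 units

Concentration = 32 units ÷ 162 mL = 0.1975309 units/mL
Stage 1: 8 mL/hr × 2 hr = 16 mL → 16 mL × 0.1975309 units/mL = 3.160494 units
Stage 2: 6.9 mL/hr × 2.4 hr = 16.56 mL → 16.56 mL × 0.1975309 units/mL = 3.271111 units
Stage 3: 4 mL/hr × 2.4 hr = 9.6 mL → 9.6 mL × 0.1975309 units/mL = 1.896296 units
Total = 3.160494 + 3.271111 + 1.896296 = 8.327901 units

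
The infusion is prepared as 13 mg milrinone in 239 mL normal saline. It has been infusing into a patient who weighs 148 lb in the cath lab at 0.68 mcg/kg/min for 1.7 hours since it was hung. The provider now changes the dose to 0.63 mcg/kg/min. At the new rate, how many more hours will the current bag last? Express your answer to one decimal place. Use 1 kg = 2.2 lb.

Initial rate:
Weight = 148 lb ÷ 2.2 lb/kg = 67.27273 kg
Dose = 0.68 mcg/kg/min × 67.27273 kg = 45.74545 mcg/min
45.74545 mcg/min × 60 min/hr = 2744.727 mcg/hr
Concentration = 13 mg ÷ 239 mL = 0.05439331 mg/mL = 54.39331 mcg/mL
Rate = 2744.727 mcg/hr ÷ 54.39331 mcg/mL = 50.46076 mL/hr
Volume infused so far = 50.46076 mL/hr × 1.7 hr = 85.78328 mL
Volume remaining = 239 − 85.78328 = 153.2167 mL
New rate:
Dose = 0.63 mcg/kg/min × 67.27273 kg = 42.38182 mcg/min
42.38182 mcg/min × 60 min/hr = 2542.909 mcg/hr
Rate = 2542.909 mcg/hr ÷ 54.39331 mcg/mL = 46.75041 mL/hr
Time remaining = 153.2167 mL ÷ 46.75041 mL/hr = 3.277334 hr

3.3 hours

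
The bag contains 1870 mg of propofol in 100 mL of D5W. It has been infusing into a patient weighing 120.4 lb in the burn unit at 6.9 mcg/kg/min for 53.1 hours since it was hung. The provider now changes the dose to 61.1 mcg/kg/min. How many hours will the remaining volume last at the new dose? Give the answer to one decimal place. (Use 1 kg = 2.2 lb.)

3.3 hours

Initial rate:
Weight = 120.4 lb ÷ 2.2 lb/kg = 54.72727 kg
Dose = 6.9 mcg/kg/min × 54.72727 kg = 377.6182 mcg/min
377.6182 mcg/min × 60 min/hr = 22657.09 mcg/hr
Concentration = 1870 mg ÷ 100 mL = 18.7 mg/mL = 18700 mcg/mL
Rate = 22657.09 mcg/hr ÷ 18700 mcg/mL = 1.211609 mL/hr
Volume infused so far = 1.211609 mL/hr × 53.1 hr = 64.33645 mL
Volume remaining = 100 − 64.33645 = 35.66355 mL
New rate:
Dose = 61.1 mcg/kg/min × 54.72727 kg = 3343.836 mcg/min
3343.836 mcg/min × 60 min/hr = 200630.2 mcg/hr
Rate = 200630.2 mcg/hr ÷ 18700 mcg/mL = 10.72889 mL/hr
Time remaining = 35.66355 mL ÷ 10.72889 mL/hr = 3.324069 hr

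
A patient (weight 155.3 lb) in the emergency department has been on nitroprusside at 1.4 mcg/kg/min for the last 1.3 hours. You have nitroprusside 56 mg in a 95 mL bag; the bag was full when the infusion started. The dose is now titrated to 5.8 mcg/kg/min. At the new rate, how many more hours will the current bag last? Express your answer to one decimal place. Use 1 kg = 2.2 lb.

2.0 hours

Initial rate:
Weight = 155.3 lb ÷ 2.2 lb/kg = 70.59091 kg
Dose = 1.4 mcg/kg/min × 70.59091 kg = 98.82727 mcg/min
98.82727 mcg/min × 60 min/hr = 5929.636 mcg/hr
Concentration = 56 mg ÷ 95 mL = 0.5894737 mg/mL = 589.4737 mcg/mL
Rate = 5929.636 mcg/hr ÷ 589.4737 mcg/mL = 10.0592 mL/hr
Volume infused so far = 10.0592 mL/hr × 1.3 hr = 13.07697 mL
Volume remaining = 95 − 13.07697 = 81.92303 mL
New rate:
Dose = 5.8 mcg/kg/min × 70.59091 kg = 409.4273 mcg/min
409.4273 mcg/min × 60 min/hr = 24565.64 mcg/hr
Rate = 24565.64 mcg/hr ÷ 589.4737 mcg/mL = 41.67385 mL/hr
Time remaining = 81.92303 mL ÷ 41.67385 mL/hr = 1.965814 hr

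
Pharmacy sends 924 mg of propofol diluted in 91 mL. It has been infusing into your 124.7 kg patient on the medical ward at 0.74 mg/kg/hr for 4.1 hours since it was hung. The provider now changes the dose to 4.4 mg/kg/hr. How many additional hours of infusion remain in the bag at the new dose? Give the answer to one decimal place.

1.0 hours

Initial rate:
Dose = 0.74 mg/kg/hr × 124.7 kg = 92.278 mg/hr
Concentration = 924 mg ÷ 91 mL = 10.15385 mg/mL
Rate = 92.278 mg/hr ÷ 10.15385 mg/mL = 9.087985 mL/hr
Volume infused so far = 9.087985 mL/hr × 4.1 hr = 37.26074 mL
Volume remaining = 91 − 37.26074 = 53.73926 mL
New rate:
Dose = 4.4 mg/kg/hr × 124.7 kg = 548.68 mg/hr
Rate = 548.68 mg/hr ÷ 10.15385 mg/mL = 54.03667 mL/hr
Time remaining = 53.73926 mL ÷ 54.03667 mL/hr = 0.9944962 hr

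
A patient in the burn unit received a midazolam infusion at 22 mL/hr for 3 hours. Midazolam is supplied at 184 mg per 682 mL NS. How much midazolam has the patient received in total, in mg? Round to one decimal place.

17.8 mg

Concentration = 184 mg ÷ 682 mL = 0.2697947 mg/mL
Drug rate = 22 mL/hr × 0.2697947 mg/mL = 5.935484 mg/hr
Total = 5.935484 mg/hr × 3 hr = 17.80645 mg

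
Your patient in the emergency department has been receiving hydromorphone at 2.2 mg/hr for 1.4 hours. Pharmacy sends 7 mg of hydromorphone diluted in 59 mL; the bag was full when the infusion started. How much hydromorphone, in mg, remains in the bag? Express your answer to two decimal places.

3.92 mg

Concentration = 7 mg ÷ 59 mL = 0.1186441 mg/mL
Rate = 2.2 mg/hr ÷ 0.1186441 mg/mL = 18.54286 mL/hr
Volume infused = 18.54286 mL/hr × 1.4 hr = 25.96 mL
Volume remaining = 59 − 25.96 = 33.04 mL
Drug remaining = 33.04 mL × 0.1186441 mg/mL = 3.92 mg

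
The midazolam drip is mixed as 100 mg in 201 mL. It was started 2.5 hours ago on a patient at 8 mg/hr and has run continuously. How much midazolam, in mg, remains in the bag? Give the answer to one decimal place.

Concentration = 100 mg ÷ 201 mL = 0.4975124 mg/mL
Rate = 8 mg/hr ÷ 0.4975124 mg/mL = 16.08 mL/hr
Volume infused = 16.08 mL/hr × 2.5 hr = 40.2 mL
Volume remaining = 201 − 40.2 = 160.8 mL
Drug remaining = 160.8 mL × 0.4975124 mg/mL = 80 mg

80.0 mg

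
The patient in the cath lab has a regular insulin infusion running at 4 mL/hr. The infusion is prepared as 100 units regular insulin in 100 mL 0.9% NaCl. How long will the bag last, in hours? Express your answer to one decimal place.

Duration = 100 mL ÷ 4 mL/hr = 25 hr

25.0 hours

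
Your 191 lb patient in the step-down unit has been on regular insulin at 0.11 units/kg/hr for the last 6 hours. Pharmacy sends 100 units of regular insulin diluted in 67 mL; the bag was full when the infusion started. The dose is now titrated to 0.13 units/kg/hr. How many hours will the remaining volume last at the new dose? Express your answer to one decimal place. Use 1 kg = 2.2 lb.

3.8 hours

Initial rate:
Weight = 191 lb ÷ 2.2 lb/kg = 86.81818 kg
Dose = 0.11 units/kg/hr × 86.81818 kg = 9.55 units/hr
Concentration = 100 units ÷ 67 mL = 1.492537 units/mL
Rate = 9.55 units/hr ÷ 1.492537 units/mL = 6.3985 mL/hr
Volume infused so far = 6.3985 mL/hr × 6 hr = 38.391 mL
Volume remaining = 67 − 38.391 = 28.609 mL
New rate:
Dose = 0.13 units/kg/hr × 86.81818 kg = 11.28636 units/hr
Rate = 11.28636 units/hr ÷ 1.492537 units/mL = 7.561864 mL/hr
Time remaining = 28.609 mL ÷ 7.561864 mL/hr = 3.783327 hr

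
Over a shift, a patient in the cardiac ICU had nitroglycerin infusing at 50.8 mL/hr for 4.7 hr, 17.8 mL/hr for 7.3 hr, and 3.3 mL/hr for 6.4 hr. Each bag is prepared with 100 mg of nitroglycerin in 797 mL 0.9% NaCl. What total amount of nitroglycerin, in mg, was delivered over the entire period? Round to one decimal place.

48.9 mg

Concentration = 100 mg ÷ 797 mL = 0.1254705 mg/mL
Stage 1: 50.8 mL/hr × 4.7 hr = 238.76 mL → 238.76 mL × 0.1254705 mg/mL = 29.95734 mg
Stage 2: 17.8 mL/hr × 7.3 hr = 129.94 mL → 129.94 mL × 0.1254705 mg/mL = 16.30364 mg
Stage 3: 3.3 mL/hr × 6.4 hr = 21.12 mL → 21.12 mL × 0.1254705 mg/mL = 2.649937 mg
Total = 29.95734 + 16.30364 + 2.649937 = 48.91092 mg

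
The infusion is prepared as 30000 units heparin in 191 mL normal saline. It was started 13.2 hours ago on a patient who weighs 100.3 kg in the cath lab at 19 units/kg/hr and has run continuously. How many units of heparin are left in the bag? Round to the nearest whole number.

4845 units

Dose = 19 units/kg/hr × 100.3 kg = 1905.7 units/hr
Concentration = 30000 units ÷ 191 mL = 157.0681 units/mL
Rate = 1905.7 units/hr ÷ 157.0681 units/mL = 12.13296 mL/hr
Volume infused = 12.13296 mL/hr × 13.2 hr = 160.155 mL
Volume remaining = 191 − 160.155 = 30.84497 mL
Drug remaining = 30.84497 mL × 157.0681 units/mL = 4844.76 units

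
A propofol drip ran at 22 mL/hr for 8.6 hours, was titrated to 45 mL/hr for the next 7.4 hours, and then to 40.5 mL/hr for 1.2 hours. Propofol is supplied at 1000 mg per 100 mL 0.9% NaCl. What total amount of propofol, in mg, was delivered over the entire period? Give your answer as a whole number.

5708 mg

Concentration = 1000 mg ÷ 100 mL = 10 mg/mL
Stage 1: 22 mL/hr × 8.6 hr = 189.2 mL → 189.2 mL × 10 mg/mL = 1892 mg
Stage 2: 45 mL/hr × 7.4 hr = 333 mL → 333 mL × 10 mg/mL = 3330 mg
Stage 3: 40.5 mL/hr × 1.2 hr = 48.6 mL → 48.6 mL × 10 mg/mL = 486 mg
Total = 1892 + 3330 + 486 = 5708 mg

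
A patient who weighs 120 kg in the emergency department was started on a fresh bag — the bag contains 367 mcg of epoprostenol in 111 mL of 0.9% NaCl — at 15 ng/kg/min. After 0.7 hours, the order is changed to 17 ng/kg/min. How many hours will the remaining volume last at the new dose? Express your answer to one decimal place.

2.4 hours

Initial rate:
Dose = 15 ng/kg/min × 120 kg = 1800 ng/min
1800 ng/min × 60 min/hr = 108000 ng/hr
Concentration = 367 mcg ÷ 111 mL = 3.306306 mcg/mL = 3306.306 ng/mL
Rate = 108000 ng/hr ÷ 3306.306 ng/mL = 32.66485 mL/hr
Volume infused so far = 32.66485 mL/hr × 0.7 hr = 22.8654 mL
Volume remaining = 111 − 22.8654 = 88.1346 mL
New rate:
Dose = 17 ng/kg/min × 120 kg = 2040 ng/min
2040 ng/min × 60 min/hr = 122400 ng/hr
Rate = 122400 ng/hr ÷ 3306.306 ng/mL = 37.02016 mL/hr
Time remaining = 88.1346 mL ÷ 37.02016 mL/hr = 2.380719 hr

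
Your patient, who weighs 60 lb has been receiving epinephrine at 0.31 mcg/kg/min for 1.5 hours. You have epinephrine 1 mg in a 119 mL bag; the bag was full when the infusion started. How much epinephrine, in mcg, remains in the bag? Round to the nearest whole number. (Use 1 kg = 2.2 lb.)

239 mcg

Weight = 60 lb ÷ 2.2 lb/kg = 27.27273 kg
Dose = 0.31 mcg/kg/min × 27.27273 kg = 8.454545 mcg/min
8.454545 mcg/min × 60 min/hr = 507.2727 mcg/hr
Concentration = 1 mg ÷ 119 mL = 0.008403361 mg/mL = 8.403361 mcg/mL
Rate = 507.2727 mcg/hr ÷ 8.403361 mcg/mL = 60.36545 mL/hr
Volume infused = 60.36545 mL/hr × 1.5 hr = 90.54818 mL
Volume remaining = 119 − 90.54818 = 28.45182 mL
Drug remaining = 28.45182 mL × 8.403361 mcg/mL = 239.0909 mcg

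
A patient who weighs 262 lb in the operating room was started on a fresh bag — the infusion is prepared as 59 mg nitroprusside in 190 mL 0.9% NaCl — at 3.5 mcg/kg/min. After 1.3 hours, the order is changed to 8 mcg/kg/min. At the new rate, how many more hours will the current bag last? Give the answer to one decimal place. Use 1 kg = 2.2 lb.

0.5 hours

Initial rate:
Weight = 262 lb ÷ 2.2 lb/kg = 119.0909 kg
Dose = 3.5 mcg/kg/min × 119.0909 kg = 416.8182 mcg/min
416.8182 mcg/min × 60 min/hr = 25009.09 mcg/hr
Concentration = 59 mg ÷ 190 mL = 0.3105263 mg/mL = 310.5263 mcg/mL
Rate = 25009.09 mcg/hr ÷ 310.5263 mcg/mL = 80.53775 mL/hr
Volume infused so far = 80.53775 mL/hr × 1.3 hr = 104.6991 mL
Volume remaining = 190 − 104.6991 = 85.30092 mL
New rate:
Dose = 8 mcg/kg/min × 119.0909 kg = 952.7273 mcg/min
952.7273 mcg/min × 60 min/hr = 57163.64 mcg/hr
Rate = 57163.64 mcg/hr ÷ 310.5263 mcg/mL = 184.0863 mL/hr
Time remaining = 85.30092 mL ÷ 184.0863 mL/hr = 0.4633747 hr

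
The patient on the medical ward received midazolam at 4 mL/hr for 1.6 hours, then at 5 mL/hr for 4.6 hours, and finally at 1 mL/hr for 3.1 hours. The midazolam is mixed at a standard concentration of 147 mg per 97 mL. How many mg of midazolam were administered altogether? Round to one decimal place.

49.3 mg

Concentration = 147 mg ÷ 97 mL = 1.515464 mg/mL
Stage 1: 4 mL/hr × 1.6 hr = 6.4 mL → 6.4 mL × 1.515464 mg/mL = 9.698969 mg
Stage 2: 5 mL/hr × 4.6 hr = 23 mL → 23 mL × 1.515464 mg/mL = 34.85567 mg
Stage 3: 1 mL/hr × 3.1 hr = 3.1 mL → 3.1 mL × 1.515464 mg/mL = 4.697938 mg
Total = 9.698969 + 34.85567 + 4.697938 = 49.25258 mg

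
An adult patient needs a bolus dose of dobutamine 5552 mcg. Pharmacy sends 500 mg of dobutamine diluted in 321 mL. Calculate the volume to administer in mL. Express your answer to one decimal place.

Concentration = 500 mg ÷ 321 mL = 1.557632 mg/mL = 1557.632 mcg/mL
Volume = 5552 mcg ÷ 1557.632 mcg/mL = 3.564384 mL

3.6 mL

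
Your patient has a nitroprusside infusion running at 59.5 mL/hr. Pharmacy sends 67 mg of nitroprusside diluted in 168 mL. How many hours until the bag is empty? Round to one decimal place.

2.8 hours

Duration = 168 mL ÷ 59.5 mL/hr = 2.823529 hr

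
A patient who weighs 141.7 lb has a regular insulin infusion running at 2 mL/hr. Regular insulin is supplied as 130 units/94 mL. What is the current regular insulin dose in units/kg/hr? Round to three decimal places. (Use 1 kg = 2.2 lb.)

0.043 units/kg/hr

Weight = 141.7 lb ÷ 2.2 lb/kg = 64.40909 kg
Concentration = 130 units ÷ 94 mL = 1.382979 units/mL
Drug rate = 2 mL/hr × 1.382979 units/mL = 2.765957 units/hr
2.765957 units/hr ÷ 64.40909 kg = 0.04294359 units/kg/hr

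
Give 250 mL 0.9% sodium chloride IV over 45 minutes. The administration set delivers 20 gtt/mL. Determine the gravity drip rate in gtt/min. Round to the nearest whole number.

111 gtt/min

250 mL ÷ (45 min) = 5.555556 mL/min
5.555556 mL/min × 20 gtt/mL = 111.1111 gtt/min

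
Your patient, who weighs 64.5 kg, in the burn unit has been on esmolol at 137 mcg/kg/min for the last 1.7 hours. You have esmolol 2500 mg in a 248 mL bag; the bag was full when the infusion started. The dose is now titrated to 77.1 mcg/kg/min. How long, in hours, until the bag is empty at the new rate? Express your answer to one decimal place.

5.4 hours

Initial rate:
Dose = 137 mcg/kg/min × 64.5 kg = 8836.5 mcg/min
8836.5 mcg/min × 60 min/hr = 530190 mcg/hr
Concentration = 2500 mg ÷ 248 mL = 10.08065 mg/mL = 10080.65 mcg/mL
Rate = 530190 mcg/hr ÷ 10080.65 mcg/mL = 52.59485 mL/hr
Volume infused so far = 52.59485 mL/hr × 1.7 hr = 89.41124 mL
Volume remaining = 248 − 89.41124 = 158.5888 mL
New rate:
Dose = 77.1 mcg/kg/min × 64.5 kg = 4972.95 mcg/min
4972.95 mcg/min × 60 min/hr = 298377 mcg/hr
Rate = 298377 mcg/hr ÷ 10080.65 mcg/mL = 29.599 mL/hr
Time remaining = 158.5888 mL ÷ 29.599 mL/hr = 5.35791 hr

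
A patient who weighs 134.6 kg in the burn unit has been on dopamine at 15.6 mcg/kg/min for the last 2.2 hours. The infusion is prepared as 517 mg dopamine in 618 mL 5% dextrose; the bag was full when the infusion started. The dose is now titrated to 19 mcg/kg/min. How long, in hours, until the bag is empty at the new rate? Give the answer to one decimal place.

1.6 hours

Initial rate:
Dose = 15.6 mcg/kg/min × 134.6 kg = 2099.76 mcg/min
2099.76 mcg/min × 60 min/hr = 125985.6 mcg/hr
Concentration = 517 mg ÷ 618 mL = 0.8365696 mg/mL = 836.5696 mcg/mL
Rate = 125985.6 mcg/hr ÷ 836.5696 mcg/mL = 150.5979 mL/hr
Volume infused so far = 150.5979 mL/hr × 2.2 hr = 331.3153 mL
Volume remaining = 618 − 331.3153 = 286.6847 mL
New rate:
Dose = 19 mcg/kg/min × 134.6 kg = 2557.4 mcg/min
2557.4 mcg/min × 60 min/hr = 153444 mcg/hr
Rate = 153444 mcg/hr ÷ 836.5696 mcg/mL = 183.4205 mL/hr
Time remaining = 286.6847 mL ÷ 183.4205 mL/hr = 1.562992 hr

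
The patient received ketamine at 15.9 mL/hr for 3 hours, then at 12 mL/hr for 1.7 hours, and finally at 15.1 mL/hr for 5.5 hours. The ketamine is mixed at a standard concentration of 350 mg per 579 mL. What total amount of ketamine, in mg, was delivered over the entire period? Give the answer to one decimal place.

Concentration = 350 mg ÷ 579 mL = 0.6044905 mg/mL
Stage 1: 15.9 mL/hr × 3 hr = 47.7 mL → 47.7 mL × 0.6044905 mg/mL = 28.8342 mg
Stage 2: 12 mL/hr × 1.7 hr = 20.4 mL → 20.4 mL × 0.6044905 mg/mL = 12.33161 mg
Stage 3: 15.1 mL/hr × 5.5 hr = 83.05 mL → 83.05 mL × 0.6044905 mg/mL = 50.20294 mg
Total = 28.8342 + 12.33161 + 50.20294 = 91.36874 mg

91.4 mg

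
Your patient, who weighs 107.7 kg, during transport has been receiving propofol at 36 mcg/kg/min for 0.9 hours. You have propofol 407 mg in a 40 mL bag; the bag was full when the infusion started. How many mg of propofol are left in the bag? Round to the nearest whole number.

Dose = 36 mcg/kg/min × 107.7 kg = 3877.2 mcg/min
3877.2 mcg/min × 60 min/hr = 232632 mcg/hr
Concentration = 407 mg ÷ 40 mL = 10.175 mg/mL = 10175 mcg/mL
Rate = 232632 mcg/hr ÷ 10175 mcg/mL = 22.8631 mL/hr
Volume infused = 22.8631 mL/hr × 0.9 hr = 20.57679 mL
Volume remaining = 40 − 20.57679 = 19.42321 mL
Drug remaining = 19.42321 mL × 10175 mcg/mL = 197631.2 mcg = 197.6312 mg

198 mg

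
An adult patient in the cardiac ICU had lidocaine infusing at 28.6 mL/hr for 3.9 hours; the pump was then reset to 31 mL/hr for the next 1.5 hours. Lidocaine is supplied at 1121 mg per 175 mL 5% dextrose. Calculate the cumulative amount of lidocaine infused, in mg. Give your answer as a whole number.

1012 mg

Concentration = 1121 mg ÷ 175 mL = 6.405714 mg/mL
Stage 1: 28.6 mL/hr × 3.9 hr = 111.54 mL → 111.54 mL × 6.405714 mg/mL = 714.4934 mg
Stage 2: 31 mL/hr × 1.5 hr = 46.5 mL → 46.5 mL × 6.405714 mg/mL = 297.8657 mg
Total = 714.4934 + 297.8657 = 1012.359 mg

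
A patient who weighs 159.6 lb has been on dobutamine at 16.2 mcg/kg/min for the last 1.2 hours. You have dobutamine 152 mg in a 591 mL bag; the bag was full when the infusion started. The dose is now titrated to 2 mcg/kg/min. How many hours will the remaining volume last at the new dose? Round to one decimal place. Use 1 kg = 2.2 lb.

Initial rate:
Weight = 159.6 lb ÷ 2.2 lb/kg = 72.54545 kg
Dose = 16.2 mcg/kg/min × 72.54545 kg = 1175.236 mcg/min
1175.236 mcg/min × 60 min/hr = 70514.18 mcg/hr
Concentration = 152 mg ÷ 591 mL = 0.2571912 mg/mL = 257.1912 mcg/mL
Rate = 70514.18 mcg/hr ÷ 257.1912 mcg/mL = 274.1703 mL/hr
Volume infused so far = 274.1703 mL/hr × 1.2 hr = 329.0043 mL
Volume remaining = 591 − 329.0043 = 261.9957 mL
New rate:
Dose = 2 mcg/kg/min × 72.54545 kg = 145.0909 mcg/min
145.0909 mcg/min × 60 min/hr = 8705.455 mcg/hr
Rate = 8705.455 mcg/hr ÷ 257.1912 mcg/mL = 33.84818 mL/hr
Time remaining = 261.9957 mL ÷ 33.84818 mL/hr = 7.740317 hr

7.7 hours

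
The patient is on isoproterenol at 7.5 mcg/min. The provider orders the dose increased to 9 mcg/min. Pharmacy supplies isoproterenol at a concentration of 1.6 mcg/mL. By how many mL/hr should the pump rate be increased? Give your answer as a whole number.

56 mL/hr

At the current dose:
7.5 mcg/min × 60 min/hr = 450 mcg/hr
Rate = 450 mcg/hr ÷ 1.6 mcg/mL = 281.25 mL/hr
At the new dose:
9 mcg/min × 60 min/hr = 540 mcg/hr
Rate = 540 mcg/hr ÷ 1.6 mcg/mL = 337.5 mL/hr
Change = 337.5 − 281.25 = 56.25 mL/hr → 56.25 mL/hr increase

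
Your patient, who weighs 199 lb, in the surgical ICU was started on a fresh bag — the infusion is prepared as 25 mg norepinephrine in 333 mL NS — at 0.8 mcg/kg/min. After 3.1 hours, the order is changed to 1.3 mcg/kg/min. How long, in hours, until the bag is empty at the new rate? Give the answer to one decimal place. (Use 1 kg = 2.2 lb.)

Initial rate:
Weight = 199 lb ÷ 2.2 lb/kg = 90.45455 kg
Dose = 0.8 mcg/kg/min × 90.45455 kg = 72.36364 mcg/min
72.36364 mcg/min × 60 min/hr = 4341.818 mcg/hr
Concentration = 25 mg ÷ 333 mL = 0.07507508 mg/mL = 75.07508 mcg/mL
Rate = 4341.818 mcg/hr ÷ 75.07508 mcg/mL = 57.83302 mL/hr
Volume infused so far = 57.83302 mL/hr × 3.1 hr = 179.2824 mL
Volume remaining = 333 − 179.2824 = 153.7176 mL
New rate:
Dose = 1.3 mcg/kg/min × 90.45455 kg = 117.5909 mcg/min
117.5909 mcg/min × 60 min/hr = 7055.455 mcg/hr
Rate = 7055.455 mcg/hr ÷ 75.07508 mcg/mL = 93.97865 mL/hr
Time remaining = 153.7176 mL ÷ 93.97865 mL/hr = 1.635666 hr

1.6 hours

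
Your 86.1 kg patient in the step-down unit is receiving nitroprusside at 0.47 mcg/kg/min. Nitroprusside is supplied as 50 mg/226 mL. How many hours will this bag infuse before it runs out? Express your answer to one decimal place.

Dose = 0.47 mcg/kg/min × 86.1 kg = 40.467 mcg/min
40.467 mcg/min × 60 min/hr = 2428.02 mcg/hr
Concentration = 50 mg ÷ 226 mL = 0.2212389 mg/mL = 221.2389 mcg/mL
Rate = 2428.02 mcg/hr ÷ 221.2389 mcg/mL = 10.97465 mL/hr
Duration = 226 mL ÷ 10.97465 mL/hr = 20.59291 hr

20.6 hours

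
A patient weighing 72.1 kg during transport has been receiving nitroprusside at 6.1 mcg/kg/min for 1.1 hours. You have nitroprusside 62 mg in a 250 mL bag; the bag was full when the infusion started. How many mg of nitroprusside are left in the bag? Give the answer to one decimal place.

33.0 mg

Dose = 6.1 mcg/kg/min × 72.1 kg = 439.81 mcg/min
439.81 mcg/min × 60 min/hr = 26388.6 mcg/hr
Concentration = 62 mg ÷ 250 mL = 0.248 mg/mL = 248 mcg/mL
Rate = 26388.6 mcg/hr ÷ 248 mcg/mL = 106.4056 mL/hr
Volume infused = 106.4056 mL/hr × 1.1 hr = 117.0462 mL
Volume remaining = 250 − 117.0462 = 132.9538 mL
Drug remaining = 132.9538 mL × 248 mcg/mL = 32972.54 mcg = 32.97254 mg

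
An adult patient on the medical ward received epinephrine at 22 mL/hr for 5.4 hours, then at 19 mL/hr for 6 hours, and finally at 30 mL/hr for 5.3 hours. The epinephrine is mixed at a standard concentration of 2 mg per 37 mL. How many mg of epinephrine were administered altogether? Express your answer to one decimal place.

21.2 mg

Concentration = 2 mg ÷ 37 mL = 0.05405405 mg/mL
Stage 1: 22 mL/hr × 5.4 hr = 118.8 mL → 118.8 mL × 0.05405405 mg/mL = 6.421622 mg
Stage 2: 19 mL/hr × 6 hr = 114 mL → 114 mL × 0.05405405 mg/mL = 6.162162 mg
Stage 3: 30 mL/hr × 5.3 hr = 159 mL → 159 mL × 0.05405405 mg/mL = 8.594595 mg
Total = 6.421622 + 6.162162 + 8.594595 = 21.17838 mg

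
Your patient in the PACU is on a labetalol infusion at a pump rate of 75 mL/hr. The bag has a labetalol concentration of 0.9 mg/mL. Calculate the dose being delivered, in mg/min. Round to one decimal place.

1.1 mg/min

Drug rate = 75 mL/hr × 0.9 mg/mL = 67.5 mg/hr
67.5 mg/hr ÷ 60 min/hr = 1.125 mg/min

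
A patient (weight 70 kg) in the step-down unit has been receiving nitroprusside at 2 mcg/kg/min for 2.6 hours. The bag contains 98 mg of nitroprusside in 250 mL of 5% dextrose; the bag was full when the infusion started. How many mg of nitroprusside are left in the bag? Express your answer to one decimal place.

Dose = 2 mcg/kg/min × 70 kg = 140 mcg/min
140 mcg/min × 60 min/hr = 8400 mcg/hr
Concentration = 98 mg ÷ 250 mL = 0.392 mg/mL = 392 mcg/mL
Rate = 8400 mcg/hr ÷ 392 mcg/mL = 21.42857 mL/hr
Volume infused = 21.42857 mL/hr × 2.6 hr = 55.71429 mL
Volume remaining = 250 − 55.71429 = 194.2857 mL
Drug remaining = 194.2857 mL × 392 mcg/mL = 76160 mcg = 76.16 mg

76.2 mg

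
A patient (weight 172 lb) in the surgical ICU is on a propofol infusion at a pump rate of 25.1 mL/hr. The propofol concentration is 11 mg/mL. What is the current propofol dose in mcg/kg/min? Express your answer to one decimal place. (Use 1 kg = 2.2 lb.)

58.9 mcg/kg/min

Weight = 172 lb ÷ 2.2 lb/kg = 78.18182 kg
Concentration = 11 mg/mL = 11000 mcg/mL
Drug rate = 25.1 mL/hr × 11000 mcg/mL = 276100 mcg/hr
276100 mcg/hr ÷ 60 min/hr = 4601.667 mcg/min
4601.667 mcg/min ÷ 78.18182 kg = 58.85853 mcg/kg/min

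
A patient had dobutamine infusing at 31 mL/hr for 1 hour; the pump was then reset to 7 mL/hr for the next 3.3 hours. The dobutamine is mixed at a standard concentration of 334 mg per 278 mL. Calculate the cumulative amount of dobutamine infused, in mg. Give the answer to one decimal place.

65.0 mg

Concentration = 334 mg ÷ 278 mL = 1.201439 mg/mL
Stage 1: 31 mL/hr × 1 hr = 31 mL → 31 mL × 1.201439 mg/mL = 37.2446 mg
Stage 2: 7 mL/hr × 3.3 hr = 23.1 mL → 23.1 mL × 1.201439 mg/mL = 27.75324 mg
Total = 37.2446 + 27.75324 = 64.99784 mg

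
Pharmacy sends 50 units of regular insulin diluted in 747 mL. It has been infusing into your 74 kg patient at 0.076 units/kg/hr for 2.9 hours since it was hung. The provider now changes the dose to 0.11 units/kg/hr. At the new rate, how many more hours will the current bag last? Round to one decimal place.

Initial rate:
Dose = 0.076 units/kg/hr × 74 kg = 5.624 units/hr
Concentration = 50 units ÷ 747 mL = 0.0669344 units/mL
Rate = 5.624 units/hr ÷ 0.0669344 units/mL = 84.02256 mL/hr
Volume infused so far = 84.02256 mL/hr × 2.9 hr = 243.6654 mL
Volume remaining = 747 − 243.6654 = 503.3346 mL
New rate:
Dose = 0.11 units/kg/hr × 74 kg = 8.14 units/hr
Rate = 8.14 units/hr ÷ 0.0669344 units/mL = 121.6116 mL/hr
Time remaining = 503.3346 mL ÷ 121.6116 mL/hr = 4.13887 hr

4.1 hours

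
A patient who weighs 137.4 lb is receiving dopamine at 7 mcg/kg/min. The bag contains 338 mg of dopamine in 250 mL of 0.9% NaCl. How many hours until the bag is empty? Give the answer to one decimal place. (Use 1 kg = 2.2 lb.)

Weight = 137.4 lb ÷ 2.2 lb/kg = 62.45455 kg
Dose = 7 mcg/kg/min × 62.45455 kg = 437.1818 mcg/min
437.1818 mcg/min × 60 min/hr = 26230.91 mcg/hr
Concentration = 338 mg ÷ 250 mL = 1.352 mg/mL = 1352 mcg/mL
Rate = 26230.91 mcg/hr ÷ 1352 mcg/mL = 19.40156 mL/hr
Duration = 250 mL ÷ 19.40156 mL/hr = 12.88556 hr

12.9 hours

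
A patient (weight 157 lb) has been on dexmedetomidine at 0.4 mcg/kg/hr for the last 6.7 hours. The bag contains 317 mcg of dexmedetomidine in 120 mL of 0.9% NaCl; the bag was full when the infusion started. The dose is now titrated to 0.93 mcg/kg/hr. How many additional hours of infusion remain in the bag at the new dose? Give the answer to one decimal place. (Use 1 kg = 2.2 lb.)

1.9 hours

Initial rate:
Weight = 157 lb ÷ 2.2 lb/kg = 71.36364 kg
Dose = 0.4 mcg/kg/hr × 71.36364 kg = 28.54545 mcg/hr
Concentration = 317 mcg ÷ 120 mL = 2.641667 mcg/mL
Rate = 28.54545 mcg/hr ÷ 2.641667 mcg/mL = 10.80585 mL/hr
Volume infused so far = 10.80585 mL/hr × 6.7 hr = 72.3992 mL
Volume remaining = 120 − 72.3992 = 47.6008 mL
New rate:
Dose = 0.93 mcg/kg/hr × 71.36364 kg = 66.36818 mcg/hr
Rate = 66.36818 mcg/hr ÷ 2.641667 mcg/mL = 25.1236 mL/hr
Time remaining = 47.6008 mL ÷ 25.1236 mL/hr = 1.894665 hr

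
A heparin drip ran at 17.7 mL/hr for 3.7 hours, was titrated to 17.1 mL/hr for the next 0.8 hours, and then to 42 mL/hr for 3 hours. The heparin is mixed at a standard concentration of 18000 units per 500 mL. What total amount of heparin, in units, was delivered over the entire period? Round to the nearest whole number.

Concentration = 18000 units ÷ 500 mL = 36 units/mL
Stage 1: 17.7 mL/hr × 3.7 hr = 65.49 mL → 65.49 mL × 36 units/mL = 2357.64 units
Stage 2: 17.1 mL/hr × 0.8 hr = 13.68 mL → 13.68 mL × 36 units/mL = 492.48 units
Stage 3: 42 mL/hr × 3 hr = 126 mL → 126 mL × 36 units/mL = 4536 units
Total = 2357.64 + 492.48 + 4536 = 7386.12 units

7386 units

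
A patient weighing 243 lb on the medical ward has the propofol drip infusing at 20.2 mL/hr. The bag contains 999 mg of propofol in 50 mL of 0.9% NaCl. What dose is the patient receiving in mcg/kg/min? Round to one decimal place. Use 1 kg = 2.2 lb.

Weight = 243 lb ÷ 2.2 lb/kg = 110.4545 kg
Concentration = 999 mg ÷ 50 mL = 19.98 mg/mL = 19980 mcg/mL
Drug rate = 20.2 mL/hr × 19980 mcg/mL = 403596 mcg/hr
403596 mcg/hr ÷ 60 min/hr = 6726.6 mcg/min
6726.6 mcg/min ÷ 110.4545 kg = 60.89926 mcg/kg/min

60.9 mcg/kg/min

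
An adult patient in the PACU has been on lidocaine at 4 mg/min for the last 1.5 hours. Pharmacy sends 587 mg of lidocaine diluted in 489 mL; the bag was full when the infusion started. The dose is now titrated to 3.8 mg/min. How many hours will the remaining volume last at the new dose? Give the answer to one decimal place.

Initial rate:
4 mg/min × 60 min/hr = 240 mg/hr
Concentration = 587 mg ÷ 489 mL = 1.200409 mg/mL
Rate = 240 mg/hr ÷ 1.200409 mg/mL = 199.9319 mL/hr
Volume infused so far = 199.9319 mL/hr × 1.5 hr = 299.8978 mL
Volume remaining = 489 − 299.8978 = 189.1022 mL
New rate:
3.8 mg/min × 60 min/hr = 228 mg/hr
Rate = 228 mg/hr ÷ 1.200409 mg/mL = 189.9353 mL/hr
Time remaining = 189.1022 mL ÷ 189.9353 mL/hr = 0.995614 hr

1.0 hours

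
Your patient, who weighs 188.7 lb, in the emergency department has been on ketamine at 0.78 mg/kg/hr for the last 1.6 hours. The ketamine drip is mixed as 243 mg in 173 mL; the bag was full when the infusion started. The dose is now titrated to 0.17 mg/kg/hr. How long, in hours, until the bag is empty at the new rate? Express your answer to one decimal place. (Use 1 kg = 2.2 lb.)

Initial rate:
Weight = 188.7 lb ÷ 2.2 lb/kg = 85.77273 kg
Dose = 0.78 mg/kg/hr × 85.77273 kg = 66.90273 mg/hr
Concentration = 243 mg ÷ 173 mL = 1.404624 mg/mL
Rate = 66.90273 mg/hr ÷ 1.404624 mg/mL = 47.63034 mL/hr
Volume infused so far = 47.63034 mL/hr × 1.6 hr = 76.20854 mL
Volume remaining = 173 − 76.20854 = 96.79146 mL
New rate:
Dose = 0.17 mg/kg/hr × 85.77273 kg = 14.58136 mg/hr
Rate = 14.58136 mg/hr ÷ 1.404624 mg/mL = 10.38097 mL/hr
Time remaining = 96.79146 mL ÷ 10.38097 mL/hr = 9.323932 hr

9.3 hours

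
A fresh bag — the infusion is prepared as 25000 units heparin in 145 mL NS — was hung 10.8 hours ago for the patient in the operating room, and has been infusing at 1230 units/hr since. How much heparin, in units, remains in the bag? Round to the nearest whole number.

Concentration = 25000 units ÷ 145 mL = 172.4138 units/mL
Rate = 1230 units/hr ÷ 172.4138 units/mL = 7.134 mL/hr
Volume infused = 7.134 mL/hr × 10.8 hr = 77.0472 mL
Volume remaining = 145 − 77.0472 = 67.9528 mL
Drug remaining = 67.9528 mL × 172.4138 units/mL = 11716 units

11716 units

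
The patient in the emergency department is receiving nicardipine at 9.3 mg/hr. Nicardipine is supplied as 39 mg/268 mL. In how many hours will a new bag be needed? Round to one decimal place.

4.2 hours

Concentration = 39 mg ÷ 268 mL = 0.1455224 mg/mL
Rate = 9.3 mg/hr ÷ 0.1455224 mg/mL = 63.90769 mL/hr
Duration = 268 mL ÷ 63.90769 mL/hr = 4.193548 hr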